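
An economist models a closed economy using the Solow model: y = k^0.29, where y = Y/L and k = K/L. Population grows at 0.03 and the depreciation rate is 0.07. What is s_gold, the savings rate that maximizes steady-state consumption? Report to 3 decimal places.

The effective depreciation rate is n + δ = 0.03 + 0.07 = 0.1.
At the golden rule MPK = n+δ, and in any Cobb-Douglas steady state s = (n+δ)·k/y = MPK·k/y = capital's share 0.29.

s_gold = 0.290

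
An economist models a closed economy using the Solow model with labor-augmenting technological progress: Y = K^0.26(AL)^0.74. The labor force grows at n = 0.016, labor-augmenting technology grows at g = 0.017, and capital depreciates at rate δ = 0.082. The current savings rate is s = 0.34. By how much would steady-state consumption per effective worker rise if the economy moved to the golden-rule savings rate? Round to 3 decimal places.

Capital per effective worker breaks even when investment replaces (n + g + δ)·k; here n + g + δ = 0.115.
Current steady state (s = 0.34): k* = (0.34/0.115)^(1/0.74) ≈ 4.3270, y* = 4.3270^0.26 ≈ 1.4636, c* = (1−0.34)·1.4636 ≈ 0.9659.
Golden rule sets MPK = n+g+δ: 0.26·k^(0.26−1) = 0.115, so k_gold = (0.26/0.115)^(1/0.74) ≈ 3.0113.
y_gold = 3.0113^0.26 ≈ 1.3319, c_gold = y_gold − 0.115·k_gold ≈ 0.9856.
Gain: Δc = 0.9856 − 0.9659 ≈ 0.0197.

Δc ≈ 0.020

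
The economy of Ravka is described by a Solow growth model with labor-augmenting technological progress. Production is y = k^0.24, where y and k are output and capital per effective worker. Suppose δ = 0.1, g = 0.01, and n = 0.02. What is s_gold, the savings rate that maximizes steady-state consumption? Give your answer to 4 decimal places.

s_gold = 0.2400

The effective depreciation rate is n + g + δ = 0.02 + 0.01 + 0.1 = 0.13.
At the golden rule MPK = n+g+δ, and in any Cobb-Douglas steady state s = (n+g+δ)·k/y = MPK·k/y = capital's share 0.24.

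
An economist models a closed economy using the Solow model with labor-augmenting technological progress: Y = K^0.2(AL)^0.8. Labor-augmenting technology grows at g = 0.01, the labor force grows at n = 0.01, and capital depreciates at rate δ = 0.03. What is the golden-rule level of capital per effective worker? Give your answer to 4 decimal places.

k_gold ≈ 5.6569

n + g + δ = 0.01 + 0.01 + 0.03 = 0.05.
Maximizing c = f(k) − (n+g+δ)·k gives f'(k) = n+g+δ, i.e. 0.2·k^(0.2−1) = 0.05, so k_gold = (0.2/0.05)^(1/0.8) ≈ 5.6569.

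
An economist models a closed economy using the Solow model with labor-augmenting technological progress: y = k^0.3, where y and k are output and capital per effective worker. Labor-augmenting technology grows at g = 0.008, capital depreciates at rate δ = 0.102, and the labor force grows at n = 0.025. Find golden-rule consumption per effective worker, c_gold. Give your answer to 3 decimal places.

c_gold ≈ 0.986

Break-even investment rate: n + g + δ = 0.025 + 0.008 + 0.102 = 0.135.
Maximizing c = f(k) − (n+g+δ)·k gives f'(k) = n+g+δ, i.e. 0.3·k^(0.3−1) = 0.135, so k_gold = (0.3/0.135)^(1/0.7) ≈ 3.1290.
y_gold = 3.1290^0.3 ≈ 1.4081.
c_gold = y_gold − (n+g+δ)·k_gold = 1.4081 − 0.135·3.1290 ≈ 0.9856.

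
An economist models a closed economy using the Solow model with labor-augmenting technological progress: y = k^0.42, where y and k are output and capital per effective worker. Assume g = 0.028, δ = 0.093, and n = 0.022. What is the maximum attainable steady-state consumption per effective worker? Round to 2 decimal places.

The effective depreciation rate is n + g + δ = 0.022 + 0.028 + 0.093 = 0.143.
Setting f'(k) = n+g+δ gives 0.42·k^(0.42−1) = 0.143, hence k_gold = (0.42/0.143)^(1/0.58) ≈ 6.4084.
y_gold = 6.4084^0.42 ≈ 2.1819.
c_gold = y_gold − (n+g+δ)·k_gold = 2.1819 − 0.143·6.4084 ≈ 1.2655.

c_gold ≈ 1.27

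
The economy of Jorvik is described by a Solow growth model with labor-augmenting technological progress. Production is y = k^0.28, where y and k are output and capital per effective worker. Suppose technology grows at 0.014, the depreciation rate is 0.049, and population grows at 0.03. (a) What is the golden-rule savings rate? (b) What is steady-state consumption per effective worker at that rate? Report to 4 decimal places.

The effective depreciation rate is n + g + δ = 0.03 + 0.014 + 0.049 = 0.093.
For Cobb-Douglas, s_gold equals capital's share: s_gold = 0.28.
At the golden rule the marginal product of capital equals n+g+δ: 0.28·k^(0.28−1) = 0.093. Solving, k_gold = (0.28/0.093)^(1/0.72) ≈ 4.6220.
y_gold = 4.6220^0.28 ≈ 1.5352; c_gold = (1−0.28)·y_gold ≈ 1.1053.

(a) s_gold = 0.2800; (b) c_gold ≈ 1.1053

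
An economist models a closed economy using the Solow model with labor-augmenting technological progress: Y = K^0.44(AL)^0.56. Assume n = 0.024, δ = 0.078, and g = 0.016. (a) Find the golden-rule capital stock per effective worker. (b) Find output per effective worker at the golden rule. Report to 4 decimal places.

n + g + δ = 0.024 + 0.016 + 0.078 = 0.118.
Golden rule sets MPK = n+g+δ: 0.44·k^(0.44−1) = 0.118, so k_gold = (0.44/0.118)^(1/0.56) ≈ 10.4873.
y_gold = 10.4873^0.44 ≈ 2.8125.

(a) k_gold ≈ 10.4873; (b) y_gold ≈ 2.8125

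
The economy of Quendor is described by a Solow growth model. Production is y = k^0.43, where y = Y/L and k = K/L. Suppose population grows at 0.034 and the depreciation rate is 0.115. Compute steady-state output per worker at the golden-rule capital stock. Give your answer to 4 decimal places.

The effective depreciation rate is n + δ = 0.034 + 0.115 = 0.149.
Maximizing c = f(k) − (n+δ)·k gives f'(k) = n+δ, i.e. 0.43·k^(0.43−1) = 0.149, so k_gold = (0.43/0.149)^(1/0.57) ≈ 6.4197.
Output: y_gold = k_gold^0.43 = 6.4197^0.43 ≈ 2.2245.

y_gold ≈ 2.2245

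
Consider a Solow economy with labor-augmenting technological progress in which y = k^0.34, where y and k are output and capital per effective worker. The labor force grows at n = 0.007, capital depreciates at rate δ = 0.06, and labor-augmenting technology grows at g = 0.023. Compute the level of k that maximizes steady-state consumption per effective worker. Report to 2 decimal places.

k_gold ≈ 7.49

Capital per effective worker breaks even when investment replaces (n + g + δ)·k; here n + g + δ = 0.09.
Setting f'(k) = n+g+δ gives 0.34·k^(0.34−1) = 0.09, hence k_gold = (0.34/0.09)^(1/0.66) ≈ 7.4920.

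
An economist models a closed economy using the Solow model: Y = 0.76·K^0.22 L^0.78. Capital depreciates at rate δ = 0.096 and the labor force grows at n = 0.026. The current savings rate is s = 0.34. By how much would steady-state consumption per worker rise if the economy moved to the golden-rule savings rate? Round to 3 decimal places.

Δc ≈ 0.028

Break-even investment rate: n + δ = 0.026 + 0.096 = 0.122.
Current steady state (s = 0.34): k* = (0.34·0.76/0.122)^(1/0.78) ≈ 2.6174, y* = 0.76·2.6174^0.22 ≈ 0.9392, c* = (1−0.34)·0.9392 ≈ 0.6199.
Maximizing c = f(k) − (n+δ)·k gives f'(k) = n+δ, i.e. 0.22·0.76·k^(0.22−1) = 0.122, so k_gold = (0.22·0.76/0.122)^(1/0.78) ≈ 1.4979.
y_gold = 0.76·1.4979^0.22 ≈ 0.8307, c_gold = y_gold − 0.122·k_gold ≈ 0.6479.
Gain: Δc = 0.6479 − 0.6199 ≈ 0.0281.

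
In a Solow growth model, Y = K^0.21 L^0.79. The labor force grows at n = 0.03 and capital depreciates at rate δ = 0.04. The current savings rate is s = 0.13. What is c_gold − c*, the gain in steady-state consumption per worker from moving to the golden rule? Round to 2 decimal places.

Capital per worker breaks even when investment replaces (n + δ)·k; here n + δ = 0.07.
Current steady state (s = 0.13): k* = (0.13/0.07)^(1/0.79) ≈ 2.1893, y* = 2.1893^0.21 ≈ 1.1789, c* = (1−0.13)·1.1789 ≈ 1.0256.
Maximizing c = f(k) − (n+δ)·k gives f'(k) = n+δ, i.e. 0.21·k^(0.21−1) = 0.07, so k_gold = (0.21/0.07)^(1/0.79) ≈ 4.0175.
y_gold = 4.0175^0.21 ≈ 1.3392, c_gold = y_gold − 0.07·k_gold ≈ 1.0579.
Gain: Δc = 1.0579 − 1.0256 ≈ 0.0323.

Δc ≈ 0.03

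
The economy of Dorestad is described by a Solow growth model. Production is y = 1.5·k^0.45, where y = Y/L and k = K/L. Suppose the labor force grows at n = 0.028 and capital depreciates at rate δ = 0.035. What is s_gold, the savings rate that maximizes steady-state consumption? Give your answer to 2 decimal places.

s_gold = 0.45

n + δ = 0.028 + 0.035 = 0.063.
At the golden rule MPK = n+δ, and in any Cobb-Douglas steady state s = (n+δ)·k/y = MPK·k/y = capital's share 0.45.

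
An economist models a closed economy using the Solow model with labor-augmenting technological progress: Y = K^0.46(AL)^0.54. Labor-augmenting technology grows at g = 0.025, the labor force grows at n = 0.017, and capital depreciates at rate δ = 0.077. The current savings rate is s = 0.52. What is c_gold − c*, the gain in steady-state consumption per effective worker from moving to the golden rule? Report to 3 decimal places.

Break-even investment rate: n + g + δ = 0.017 + 0.025 + 0.077 = 0.119.
Current steady state (s = 0.52): k* = (0.52/0.119)^(1/0.54) ≈ 15.3472, y* = 15.3472^0.46 ≈ 3.5122, c* = (1−0.52)·3.5122 ≈ 1.6858.
Setting f'(k) = n+g+δ gives 0.46·k^(0.46−1) = 0.119, hence k_gold = (0.46/0.119)^(1/0.54) ≈ 12.2300.
y_gold = 12.2300^0.46 ≈ 3.1639, c_gold = y_gold − 0.119·k_gold ≈ 1.7085.
Gain: Δc = 1.7085 − 1.6858 ≈ 0.0226.

Δc ≈ 0.023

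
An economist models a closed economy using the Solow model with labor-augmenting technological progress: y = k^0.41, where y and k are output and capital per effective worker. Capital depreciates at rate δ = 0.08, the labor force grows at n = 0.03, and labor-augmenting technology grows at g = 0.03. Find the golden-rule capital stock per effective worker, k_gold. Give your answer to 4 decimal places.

k_gold ≈ 6.1793

Break-even investment rate: n + g + δ = 0.03 + 0.03 + 0.08 = 0.14.
Maximizing c = f(k) − (n+g+δ)·k gives f'(k) = n+g+δ, i.e. 0.41·k^(0.41−1) = 0.14, so k_gold = (0.41/0.14)^(1/0.59) ≈ 6.1793.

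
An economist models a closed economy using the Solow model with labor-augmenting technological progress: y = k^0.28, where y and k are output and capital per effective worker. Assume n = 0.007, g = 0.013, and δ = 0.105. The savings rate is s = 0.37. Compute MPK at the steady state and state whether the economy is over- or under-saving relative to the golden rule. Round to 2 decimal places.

over-saving; MPK ≈ 0.09

n + g + δ = 0.007 + 0.013 + 0.105 = 0.125.
Steady-state k*: s·k^0.28 = 0.125·k gives k* = (0.37/0.125)^(1/0.72) ≈ 4.5141.
MPK = 0.28·4.5141^(-0.72) ≈ 0.0946.
MPK < n+g+δ = 0.125, so the economy is dynamically inefficient (over-saving).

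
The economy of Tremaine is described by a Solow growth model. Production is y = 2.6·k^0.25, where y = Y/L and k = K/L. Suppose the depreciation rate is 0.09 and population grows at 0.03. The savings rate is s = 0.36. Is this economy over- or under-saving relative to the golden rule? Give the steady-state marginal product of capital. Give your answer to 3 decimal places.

over-saving; MPK ≈ 0.083

The effective depreciation rate is n + δ = 0.03 + 0.09 = 0.12.
Steady-state k*: s·A·k^0.25 = 0.12·k gives k* = (0.36·2.6/0.12)^(1/0.75) ≈ 15.4689.
MPK = 0.25·2.6·15.4689^(-0.75) ≈ 0.0833.
MPK < n+δ = 0.12, so the economy is dynamically inefficient (over-saving).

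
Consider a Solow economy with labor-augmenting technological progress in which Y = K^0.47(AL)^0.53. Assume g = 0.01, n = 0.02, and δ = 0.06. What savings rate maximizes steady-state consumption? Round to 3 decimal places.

n + g + δ = 0.02 + 0.01 + 0.06 = 0.09.
At the golden rule MPK = n+g+δ, and in any Cobb-Douglas steady state s = (n+g+δ)·k/y = MPK·k/y = capital's share 0.47.

s_gold = 0.470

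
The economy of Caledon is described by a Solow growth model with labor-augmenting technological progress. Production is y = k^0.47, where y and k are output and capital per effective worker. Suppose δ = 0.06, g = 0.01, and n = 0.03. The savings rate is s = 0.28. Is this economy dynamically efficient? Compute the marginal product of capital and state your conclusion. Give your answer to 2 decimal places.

n + g + δ = 0.03 + 0.01 + 0.06 = 0.1.
Steady-state k*: s·k^0.47 = 0.1·k gives k* = (0.28/0.1)^(1/0.53) ≈ 6.9774.
MPK = 0.47·6.9774^(-0.53) ≈ 0.1679.
MPK > n+g+δ = 0.1, so the economy is dynamically efficient (under-saving).

dynamically efficient; MPK ≈ 0.17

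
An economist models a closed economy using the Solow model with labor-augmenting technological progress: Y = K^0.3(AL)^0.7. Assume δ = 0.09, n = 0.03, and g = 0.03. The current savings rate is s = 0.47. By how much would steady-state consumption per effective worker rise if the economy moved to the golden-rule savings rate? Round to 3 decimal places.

Break-even investment rate: n + g + δ = 0.03 + 0.03 + 0.09 = 0.15.
Current steady state (s = 0.47): k* = (0.47/0.15)^(1/0.7) ≈ 5.1119, y* = 5.1119^0.3 ≈ 1.6315, c* = (1−0.47)·1.6315 ≈ 0.8647.
Maximizing c = f(k) − (n+g+δ)·k gives f'(k) = n+g+δ, i.e. 0.3·k^(0.3−1) = 0.15, so k_gold = (0.3/0.15)^(1/0.7) ≈ 2.6918.
y_gold = 2.6918^0.3 ≈ 1.3459, c_gold = y_gold − 0.15·k_gold ≈ 0.9421.
Gain: Δc = 0.9421 − 0.8647 ≈ 0.0775.

Δc ≈ 0.077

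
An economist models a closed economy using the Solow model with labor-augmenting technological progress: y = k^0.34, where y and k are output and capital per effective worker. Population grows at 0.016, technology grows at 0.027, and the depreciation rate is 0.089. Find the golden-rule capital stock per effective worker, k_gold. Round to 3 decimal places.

k_gold ≈ 4.194

n + g + δ = 0.016 + 0.027 + 0.089 = 0.132.
Maximizing c = f(k) − (n+g+δ)·k gives f'(k) = n+g+δ, i.e. 0.34·k^(0.34−1) = 0.132, so k_gold = (0.34/0.132)^(1/0.66) ≈ 4.1936.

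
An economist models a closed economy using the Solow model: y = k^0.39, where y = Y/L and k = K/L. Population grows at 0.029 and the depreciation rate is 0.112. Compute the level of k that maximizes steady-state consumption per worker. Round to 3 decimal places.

k_gold ≈ 5.301

The effective depreciation rate is n + δ = 0.029 + 0.112 = 0.141.
Setting f'(k) = n+δ gives 0.39·k^(0.39−1) = 0.141, hence k_gold = (0.39/0.141)^(1/0.61) ≈ 5.3007.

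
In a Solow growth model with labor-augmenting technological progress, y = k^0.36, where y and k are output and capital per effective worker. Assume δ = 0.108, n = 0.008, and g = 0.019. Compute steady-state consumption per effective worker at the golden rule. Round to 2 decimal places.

Break-even investment rate: n + g + δ = 0.008 + 0.019 + 0.108 = 0.135.
At the golden rule the marginal product of capital equals n+g+δ: 0.36·k^(0.36−1) = 0.135. Solving, k_gold = (0.36/0.135)^(1/0.64) ≈ 4.6299.
y_gold = 4.6299^0.36 ≈ 1.7362.
c_gold = y_gold − (n+g+δ)·k_gold = 1.7362 − 0.135·4.6299 ≈ 1.1112.

c_gold ≈ 1.11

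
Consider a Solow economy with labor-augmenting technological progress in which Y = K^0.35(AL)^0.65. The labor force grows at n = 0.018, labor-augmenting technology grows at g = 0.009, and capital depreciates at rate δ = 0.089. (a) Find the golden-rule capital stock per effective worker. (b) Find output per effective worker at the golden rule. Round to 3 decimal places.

n + g + δ = 0.018 + 0.009 + 0.089 = 0.116.
Setting f'(k) = n+g+δ gives 0.35·k^(0.35−1) = 0.116, hence k_gold = (0.35/0.116)^(1/0.65) ≈ 5.4684.
y_gold = 5.4684^0.35 ≈ 1.8124.

(a) k_gold ≈ 5.468; (b) y_gold ≈ 1.812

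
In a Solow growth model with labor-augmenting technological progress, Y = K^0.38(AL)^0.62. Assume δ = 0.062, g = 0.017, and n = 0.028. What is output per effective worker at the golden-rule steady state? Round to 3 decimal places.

y_gold ≈ 2.174

Break-even investment rate: n + g + δ = 0.028 + 0.017 + 0.062 = 0.107.
At the golden rule the marginal product of capital equals n+g+δ: 0.38·k^(0.38−1) = 0.107. Solving, k_gold = (0.38/0.107)^(1/0.62) ≈ 7.7222.
Output: y_gold = k_gold^0.38 = 7.7222^0.38 ≈ 2.1744.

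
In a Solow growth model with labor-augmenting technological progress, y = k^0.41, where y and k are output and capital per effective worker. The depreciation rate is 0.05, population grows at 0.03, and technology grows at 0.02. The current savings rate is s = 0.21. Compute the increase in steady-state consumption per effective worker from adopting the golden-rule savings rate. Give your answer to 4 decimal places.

Capital per effective worker breaks even when investment replaces (n + g + δ)·k; here n + g + δ = 0.1.
Current steady state (s = 0.21): k* = (0.21/0.1)^(1/0.59) ≈ 3.5167, y* = 3.5167^0.41 ≈ 1.6746, c* = (1−0.21)·1.6746 ≈ 1.3229.
Golden rule sets MPK = n+g+δ: 0.41·k^(0.41−1) = 0.1, so k_gold = (0.41/0.1)^(1/0.59) ≈ 10.9299.
y_gold = 10.9299^0.41 ≈ 2.6658, c_gold = y_gold − 0.1·k_gold ≈ 1.5728.
Gain: Δc = 1.5728 − 1.3229 ≈ 0.2499.

Δc ≈ 0.2499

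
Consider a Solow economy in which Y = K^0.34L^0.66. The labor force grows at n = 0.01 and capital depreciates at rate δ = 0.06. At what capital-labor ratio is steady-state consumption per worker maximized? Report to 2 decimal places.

k_gold ≈ 10.96

The effective depreciation rate is n + δ = 0.01 + 0.06 = 0.07.
Golden rule sets MPK = n+δ: 0.34·k^(0.34−1) = 0.07, so k_gold = (0.34/0.07)^(1/0.66) ≈ 10.9641.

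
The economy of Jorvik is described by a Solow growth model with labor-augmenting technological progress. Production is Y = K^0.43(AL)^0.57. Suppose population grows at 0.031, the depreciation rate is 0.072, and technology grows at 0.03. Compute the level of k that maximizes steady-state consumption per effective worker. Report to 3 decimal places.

The effective depreciation rate is n + g + δ = 0.031 + 0.03 + 0.072 = 0.133.
Maximizing c = f(k) − (n+g+δ)·k gives f'(k) = n+g+δ, i.e. 0.43·k^(0.43−1) = 0.133, so k_gold = (0.43/0.133)^(1/0.57) ≈ 7.8355.

k_gold ≈ 7.835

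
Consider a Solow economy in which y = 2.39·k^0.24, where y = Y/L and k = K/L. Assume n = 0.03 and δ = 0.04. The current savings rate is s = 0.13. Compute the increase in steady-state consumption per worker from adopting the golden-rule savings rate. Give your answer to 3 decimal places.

The effective depreciation rate is n + δ = 0.03 + 0.04 = 0.07.
Current steady state (s = 0.13): k* = (0.13·2.39/0.07)^(1/0.76) ≈ 7.1062, y* = 2.39·7.1062^0.24 ≈ 3.8264, c* = (1−0.13)·3.8264 ≈ 3.3290.
At the golden rule the marginal product of capital equals n+δ: 0.24·2.39·k^(0.24−1) = 0.07. Solving, k_gold = (0.24·2.39/0.07)^(1/0.76) ≈ 15.9217.
y_gold = 2.39·15.9217^0.24 ≈ 4.6438, c_gold = y_gold − 0.07·k_gold ≈ 3.5293.
Gain: Δc = 3.5293 − 3.3290 ≈ 0.2003.

Δc ≈ 0.200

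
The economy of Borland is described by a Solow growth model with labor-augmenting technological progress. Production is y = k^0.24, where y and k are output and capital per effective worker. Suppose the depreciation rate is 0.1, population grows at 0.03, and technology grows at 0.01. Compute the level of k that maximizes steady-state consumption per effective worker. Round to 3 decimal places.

n + g + δ = 0.03 + 0.01 + 0.1 = 0.14.
At the golden rule the marginal product of capital equals n+g+δ: 0.24·k^(0.24−1) = 0.14. Solving, k_gold = (0.24/0.14)^(1/0.76) ≈ 2.0324.

k_gold ≈ 2.032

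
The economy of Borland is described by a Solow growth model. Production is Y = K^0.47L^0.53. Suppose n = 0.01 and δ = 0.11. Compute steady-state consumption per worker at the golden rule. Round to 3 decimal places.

c_gold ≈ 1.779

Break-even investment rate: n + δ = 0.01 + 0.11 = 0.12.
At the golden rule the marginal product of capital equals n+δ: 0.47·k^(0.47−1) = 0.12. Solving, k_gold = (0.47/0.12)^(1/0.53) ≈ 13.1435.
y_gold = 13.1435^0.47 ≈ 3.3558.
c_gold = y_gold − (n+δ)·k_gold = 3.3558 − 0.12·13.1435 ≈ 1.7786.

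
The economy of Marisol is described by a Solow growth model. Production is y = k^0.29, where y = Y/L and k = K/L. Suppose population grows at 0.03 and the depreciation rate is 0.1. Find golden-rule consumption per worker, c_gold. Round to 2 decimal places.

c_gold ≈ 0.99

Capital per worker breaks even when investment replaces (n + δ)·k; here n + δ = 0.13.
Setting f'(k) = n+δ gives 0.29·k^(0.29−1) = 0.13, hence k_gold = (0.29/0.13)^(1/0.71) ≈ 3.0959.
y_gold = 3.0959^0.29 ≈ 1.3878.
c_gold = y_gold − (n+δ)·k_gold = 1.3878 − 0.13·3.0959 ≈ 0.9853.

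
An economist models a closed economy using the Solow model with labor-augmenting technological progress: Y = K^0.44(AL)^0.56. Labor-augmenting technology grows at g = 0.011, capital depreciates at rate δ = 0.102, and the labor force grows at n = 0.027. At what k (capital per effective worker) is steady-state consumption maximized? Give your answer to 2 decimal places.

n + g + δ = 0.027 + 0.011 + 0.102 = 0.14.
Golden rule sets MPK = n+g+δ: 0.44·k^(0.44−1) = 0.14, so k_gold = (0.44/0.14)^(1/0.56) ≈ 7.7282.

k_gold ≈ 7.73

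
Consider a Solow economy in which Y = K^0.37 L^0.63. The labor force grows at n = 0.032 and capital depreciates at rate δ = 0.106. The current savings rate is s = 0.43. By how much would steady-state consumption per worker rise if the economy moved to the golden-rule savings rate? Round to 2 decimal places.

Δc ≈ 0.01

Break-even investment rate: n + δ = 0.032 + 0.106 = 0.138.
Current steady state (s = 0.43): k* = (0.43/0.138)^(1/0.63) ≈ 6.0740, y* = 6.0740^0.37 ≈ 1.9493, c* = (1−0.43)·1.9493 ≈ 1.1111.
At the golden rule the marginal product of capital equals n+δ: 0.37·k^(0.37−1) = 0.138. Solving, k_gold = (0.37/0.138)^(1/0.63) ≈ 4.7849.
y_gold = 4.7849^0.37 ≈ 1.7847, c_gold = y_gold − 0.138·k_gold ≈ 1.1243.
Gain: Δc = 1.1243 − 1.1111 ≈ 0.0132.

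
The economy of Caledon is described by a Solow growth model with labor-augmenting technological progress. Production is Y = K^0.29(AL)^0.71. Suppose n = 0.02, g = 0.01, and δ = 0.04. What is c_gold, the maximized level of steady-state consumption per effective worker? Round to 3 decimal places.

c_gold ≈ 1.269

Capital per effective worker breaks even when investment replaces (n + g + δ)·k; here n + g + δ = 0.07.
Maximizing c = f(k) − (n+g+δ)·k gives f'(k) = n+g+δ, i.e. 0.29·k^(0.29−1) = 0.07, so k_gold = (0.29/0.07)^(1/0.71) ≈ 7.4035.
y_gold = 7.4035^0.29 ≈ 1.7870.
c_gold = y_gold − (n+g+δ)·k_gold = 1.7870 − 0.07·7.4035 ≈ 1.2688.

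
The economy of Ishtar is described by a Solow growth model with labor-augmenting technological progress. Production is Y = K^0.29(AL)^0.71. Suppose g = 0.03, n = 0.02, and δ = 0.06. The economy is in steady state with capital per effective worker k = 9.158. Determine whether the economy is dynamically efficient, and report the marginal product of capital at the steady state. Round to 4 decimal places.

dynamically inefficient; MPK ≈ 0.0602

The effective depreciation rate is n + g + δ = 0.02 + 0.03 + 0.06 = 0.11.
MPK = 0.29·k^(0.29−1) = 0.29·9.158^(-0.71) ≈ 0.0602.
MPK < 0.11, so the economy is dynamically inefficient (over-saving).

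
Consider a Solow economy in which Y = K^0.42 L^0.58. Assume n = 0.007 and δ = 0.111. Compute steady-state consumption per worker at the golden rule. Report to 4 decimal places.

n + δ = 0.007 + 0.111 = 0.118.
At the golden rule the marginal product of capital equals n+δ: 0.42·k^(0.42−1) = 0.118. Solving, k_gold = (0.42/0.118)^(1/0.58) ≈ 8.9255.
y_gold = 8.9255^0.42 ≈ 2.5076.
c_gold = y_gold − (n+δ)·k_gold = 2.5076 − 0.118·8.9255 ≈ 1.4544.

c_gold ≈ 1.4544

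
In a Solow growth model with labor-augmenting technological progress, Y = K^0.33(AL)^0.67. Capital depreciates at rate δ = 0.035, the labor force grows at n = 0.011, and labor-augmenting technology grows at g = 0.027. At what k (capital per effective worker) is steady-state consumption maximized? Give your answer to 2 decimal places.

Capital per effective worker breaks even when investment replaces (n + g + δ)·k; here n + g + δ = 0.073.
Setting f'(k) = n+g+δ gives 0.33·k^(0.33−1) = 0.073, hence k_gold = (0.33/0.073)^(1/0.67) ≈ 9.5038.

k_gold ≈ 9.50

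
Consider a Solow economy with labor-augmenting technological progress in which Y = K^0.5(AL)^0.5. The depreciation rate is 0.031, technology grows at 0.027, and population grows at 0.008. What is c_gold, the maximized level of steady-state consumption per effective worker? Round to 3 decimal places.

n + g + δ = 0.008 + 0.027 + 0.031 = 0.066.
At the golden rule the marginal product of capital equals n+g+δ: 0.5·k^(0.5−1) = 0.066. Solving, k_gold = (0.5/0.066)^(1/0.5) ≈ 57.3921.
y_gold = 57.3921^0.5 ≈ 7.5758.
c_gold = y_gold − (n+g+δ)·k_gold = 7.5758 − 0.066·57.3921 ≈ 3.7879.

c_gold ≈ 3.788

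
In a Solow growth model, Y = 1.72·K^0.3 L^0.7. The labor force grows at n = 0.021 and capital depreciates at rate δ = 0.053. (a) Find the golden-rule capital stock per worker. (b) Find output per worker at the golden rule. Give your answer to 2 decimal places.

(a) k_gold ≈ 16.03; (b) y_gold ≈ 3.95

Capital per worker breaks even when investment replaces (n + δ)·k; here n + δ = 0.074.
At the golden rule the marginal product of capital equals n+δ: 0.3·1.72·k^(0.3−1) = 0.074. Solving, k_gold = (0.3·1.72/0.074)^(1/0.7) ≈ 16.0281.
y_gold = 1.72·16.0281^0.3 ≈ 3.9536.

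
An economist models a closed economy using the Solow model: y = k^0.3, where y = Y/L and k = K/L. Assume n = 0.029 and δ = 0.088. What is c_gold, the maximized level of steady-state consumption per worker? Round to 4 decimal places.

Capital per worker breaks even when investment replaces (n + δ)·k; here n + δ = 0.117.
Golden rule sets MPK = n+δ: 0.3·k^(0.3−1) = 0.117, so k_gold = (0.3/0.117)^(1/0.7) ≈ 3.8388.
y_gold = 3.8388^0.3 ≈ 1.4971.
c_gold = y_gold − (n+δ)·k_gold = 1.4971 − 0.117·3.8388 ≈ 1.0480.

c_gold ≈ 1.0480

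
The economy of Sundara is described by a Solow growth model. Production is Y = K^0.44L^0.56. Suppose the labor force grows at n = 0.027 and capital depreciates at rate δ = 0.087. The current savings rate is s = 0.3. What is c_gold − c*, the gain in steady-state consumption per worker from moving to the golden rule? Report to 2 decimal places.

Δc ≈ 0.12

Capital per worker breaks even when investment replaces (n + δ)·k; here n + δ = 0.114.
Current steady state (s = 0.3): k* = (0.3/0.114)^(1/0.56) ≈ 5.6284, y* = 5.6284^0.44 ≈ 2.1388, c* = (1−0.3)·2.1388 ≈ 1.4972.
Maximizing c = f(k) − (n+δ)·k gives f'(k) = n+δ, i.e. 0.44·k^(0.44−1) = 0.114, so k_gold = (0.44/0.114)^(1/0.56) ≈ 11.1534.
y_gold = 11.1534^0.44 ≈ 2.8897, c_gold = y_gold − 0.114·k_gold ≈ 1.6183.
Gain: Δc = 1.6183 − 1.4972 ≈ 0.1211.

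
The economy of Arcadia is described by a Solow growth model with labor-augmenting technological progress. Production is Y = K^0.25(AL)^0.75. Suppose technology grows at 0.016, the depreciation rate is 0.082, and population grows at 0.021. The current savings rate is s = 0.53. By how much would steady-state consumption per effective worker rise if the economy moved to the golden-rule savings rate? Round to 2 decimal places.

Δc ≈ 0.19

Capital per effective worker breaks even when investment replaces (n + g + δ)·k; here n + g + δ = 0.119.
Current steady state (s = 0.53): k* = (0.53/0.119)^(1/0.75) ≈ 7.3278, y* = 7.3278^0.25 ≈ 1.6453, c* = (1−0.53)·1.6453 ≈ 0.7733.
At the golden rule the marginal product of capital equals n+g+δ: 0.25·k^(0.25−1) = 0.119. Solving, k_gold = (0.25/0.119)^(1/0.75) ≈ 2.6907.
y_gold = 2.6907^0.25 ≈ 1.2807, c_gold = y_gold − 0.119·k_gold ≈ 0.9606.
Gain: Δc = 0.9606 − 0.7733 ≈ 0.1873.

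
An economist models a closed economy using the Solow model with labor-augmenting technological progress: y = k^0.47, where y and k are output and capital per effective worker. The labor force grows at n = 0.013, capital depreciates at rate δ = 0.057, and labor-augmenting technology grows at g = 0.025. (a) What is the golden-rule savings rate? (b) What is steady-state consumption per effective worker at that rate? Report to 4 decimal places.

Capital per effective worker breaks even when investment replaces (n + g + δ)·k; here n + g + δ = 0.095.
For Cobb-Douglas, s_gold equals capital's share: s_gold = 0.47.
At the golden rule the marginal product of capital equals n+g+δ: 0.47·k^(0.47−1) = 0.095. Solving, k_gold = (0.47/0.095)^(1/0.53) ≈ 20.4240.
y_gold = 20.4240^0.47 ≈ 4.1282; c_gold = (1−0.47)·y_gold ≈ 2.1880.

(a) s_gold = 0.4700; (b) c_gold ≈ 2.1880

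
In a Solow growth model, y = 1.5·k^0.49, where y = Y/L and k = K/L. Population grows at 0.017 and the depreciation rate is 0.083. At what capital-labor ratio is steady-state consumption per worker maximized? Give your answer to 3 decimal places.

Break-even investment rate: n + δ = 0.017 + 0.083 = 0.1.
Setting f'(k) = n+δ gives 0.49·1.5·k^(0.49−1) = 0.1, hence k_gold = (0.49·1.5/0.1)^(1/0.51) ≈ 49.9577.

k_gold ≈ 49.958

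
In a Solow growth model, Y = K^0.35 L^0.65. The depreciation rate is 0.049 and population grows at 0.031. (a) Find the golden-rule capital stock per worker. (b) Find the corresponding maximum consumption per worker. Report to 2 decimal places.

(a) k_gold ≈ 9.69; (b) c_gold ≈ 1.44

The effective depreciation rate is n + δ = 0.031 + 0.049 = 0.08.
Golden rule sets MPK = n+δ: 0.35·k^(0.35−1) = 0.08, so k_gold = (0.35/0.08)^(1/0.65) ≈ 9.6855.
y_gold = 9.6855^0.35 ≈ 2.2138; c_gold = y_gold − 0.08·k_gold ≈ 1.4390.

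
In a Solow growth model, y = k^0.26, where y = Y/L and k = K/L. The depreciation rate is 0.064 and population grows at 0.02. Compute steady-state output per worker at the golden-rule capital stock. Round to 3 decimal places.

y_gold ≈ 1.487

Break-even investment rate: n + δ = 0.02 + 0.064 = 0.084.
At the golden rule the marginal product of capital equals n+δ: 0.26·k^(0.26−1) = 0.084. Solving, k_gold = (0.26/0.084)^(1/0.74) ≈ 4.6036.
Output: y_gold = k_gold^0.26 = 4.6036^0.26 ≈ 1.4873.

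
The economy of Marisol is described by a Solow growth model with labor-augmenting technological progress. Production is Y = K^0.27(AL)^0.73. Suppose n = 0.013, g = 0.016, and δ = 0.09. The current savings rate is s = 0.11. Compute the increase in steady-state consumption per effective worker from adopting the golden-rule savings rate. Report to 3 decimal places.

n + g + δ = 0.013 + 0.016 + 0.09 = 0.119.
Current steady state (s = 0.11): k* = (0.11/0.119)^(1/0.73) ≈ 0.8979, y* = 0.8979^0.27 ≈ 0.9713, c* = (1−0.11)·0.9713 ≈ 0.8645.
Golden rule sets MPK = n+g+δ: 0.27·k^(0.27−1) = 0.119, so k_gold = (0.27/0.119)^(1/0.73) ≈ 3.0720.
y_gold = 3.0720^0.27 ≈ 1.3540, c_gold = y_gold − 0.119·k_gold ≈ 0.9884.
Gain: Δc = 0.9884 − 0.8645 ≈ 0.1239.

Δc ≈ 0.124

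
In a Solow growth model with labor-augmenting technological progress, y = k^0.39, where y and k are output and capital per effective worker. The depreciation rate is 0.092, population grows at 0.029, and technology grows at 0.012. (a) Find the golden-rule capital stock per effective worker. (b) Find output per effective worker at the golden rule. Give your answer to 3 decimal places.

n + g + δ = 0.029 + 0.012 + 0.092 = 0.133.
Golden rule sets MPK = n+g+δ: 0.39·k^(0.39−1) = 0.133, so k_gold = (0.39/0.133)^(1/0.61) ≈ 5.8334.
y_gold = 5.8334^0.39 ≈ 1.9893.

(a) k_gold ≈ 5.833; (b) y_gold ≈ 1.989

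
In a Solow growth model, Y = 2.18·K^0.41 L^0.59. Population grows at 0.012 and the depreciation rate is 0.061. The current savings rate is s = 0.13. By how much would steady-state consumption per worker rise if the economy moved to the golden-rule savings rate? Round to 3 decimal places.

Break-even investment rate: n + δ = 0.012 + 0.061 = 0.073.
Current steady state (s = 0.13): k* = (0.13·2.18/0.073)^(1/0.59) ≈ 9.9640, y* = 2.18·9.9640^0.41 ≈ 5.5952, c* = (1−0.13)·5.5952 ≈ 4.8678.
Maximizing c = f(k) − (n+δ)·k gives f'(k) = n+δ, i.e. 0.41·2.18·k^(0.41−1) = 0.073, so k_gold = (0.41·2.18/0.073)^(1/0.59) ≈ 69.8117.
y_gold = 2.18·69.8117^0.41 ≈ 12.4299, c_gold = y_gold − 0.073·k_gold ≈ 7.3336.
Gain: Δc = 7.3336 − 4.8678 ≈ 2.4658.

Δc ≈ 2.466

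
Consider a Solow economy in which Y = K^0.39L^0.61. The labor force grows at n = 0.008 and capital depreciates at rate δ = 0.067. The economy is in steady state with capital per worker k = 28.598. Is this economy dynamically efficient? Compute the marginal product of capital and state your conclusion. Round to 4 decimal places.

dynamically inefficient; MPK ≈ 0.0504

n + δ = 0.008 + 0.067 = 0.075.
MPK = 0.39·k^(0.39−1) = 0.39·28.598^(-0.61) ≈ 0.0504.
MPK < 0.075, so the economy is dynamically inefficient (over-saving).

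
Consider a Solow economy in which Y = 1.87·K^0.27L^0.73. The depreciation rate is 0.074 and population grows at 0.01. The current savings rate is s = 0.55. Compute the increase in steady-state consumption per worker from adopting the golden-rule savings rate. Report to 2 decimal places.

Δc ≈ 0.52

The effective depreciation rate is n + δ = 0.01 + 0.074 = 0.084.
Current steady state (s = 0.55): k* = (0.55·1.87/0.084)^(1/0.73) ≈ 30.9249, y* = 1.87·30.9249^0.27 ≈ 4.7231, c* = (1−0.55)·4.7231 ≈ 2.1254.
Setting f'(k) = n+δ gives 0.27·1.87·k^(0.27−1) = 0.084, hence k_gold = (0.27·1.87/0.084)^(1/0.73) ≈ 11.6687.
y_gold = 1.87·11.6687^0.27 ≈ 3.6303, c_gold = y_gold − 0.084·k_gold ≈ 2.6501.
Gain: Δc = 2.6501 − 2.1254 ≈ 0.5247.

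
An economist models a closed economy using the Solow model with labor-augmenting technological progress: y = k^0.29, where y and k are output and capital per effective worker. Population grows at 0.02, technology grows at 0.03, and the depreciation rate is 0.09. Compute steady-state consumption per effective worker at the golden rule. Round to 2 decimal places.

c_gold ≈ 0.96

Break-even investment rate: n + g + δ = 0.02 + 0.03 + 0.09 = 0.14.
Setting f'(k) = n+g+δ gives 0.29·k^(0.29−1) = 0.14, hence k_gold = (0.29/0.14)^(1/0.71) ≈ 2.7890.
y_gold = 2.7890^0.29 ≈ 1.3464.
c_gold = y_gold − (n+g+δ)·k_gold = 1.3464 − 0.14·2.7890 ≈ 0.9560.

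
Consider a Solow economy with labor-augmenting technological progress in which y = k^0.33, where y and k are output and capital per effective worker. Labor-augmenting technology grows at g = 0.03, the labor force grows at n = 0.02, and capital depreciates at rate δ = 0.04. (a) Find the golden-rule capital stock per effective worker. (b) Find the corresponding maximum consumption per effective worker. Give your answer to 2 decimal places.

(a) k_gold ≈ 6.95; (b) c_gold ≈ 1.27

Capital per effective worker breaks even when investment replaces (n + g + δ)·k; here n + g + δ = 0.09.
Maximizing c = f(k) − (n+g+δ)·k gives f'(k) = n+g+δ, i.e. 0.33·k^(0.33−1) = 0.09, so k_gold = (0.33/0.09)^(1/0.67) ≈ 6.9534.
y_gold = 6.9534^0.33 ≈ 1.8964; c_gold = y_gold − 0.09·k_gold ≈ 1.2706.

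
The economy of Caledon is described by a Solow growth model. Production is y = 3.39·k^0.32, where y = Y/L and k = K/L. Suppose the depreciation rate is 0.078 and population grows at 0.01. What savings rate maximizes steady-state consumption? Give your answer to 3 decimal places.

s_gold = 0.320

Break-even investment rate: n + δ = 0.01 + 0.078 = 0.088.
At the golden rule MPK = n+δ, and in any Cobb-Douglas steady state s = (n+δ)·k/y = MPK·k/y = capital's share 0.32.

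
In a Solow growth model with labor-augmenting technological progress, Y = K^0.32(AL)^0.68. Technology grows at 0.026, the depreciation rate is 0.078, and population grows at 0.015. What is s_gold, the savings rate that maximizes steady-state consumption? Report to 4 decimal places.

s_gold = 0.3200

The effective depreciation rate is n + g + δ = 0.015 + 0.026 + 0.078 = 0.119.
At the golden rule MPK = n+g+δ, and in any Cobb-Douglas steady state s = (n+g+δ)·k/y = MPK·k/y = capital's share 0.32.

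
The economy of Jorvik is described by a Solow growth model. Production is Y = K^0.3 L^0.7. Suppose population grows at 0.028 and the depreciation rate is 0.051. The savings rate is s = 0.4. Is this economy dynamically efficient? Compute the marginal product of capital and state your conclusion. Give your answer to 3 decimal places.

dynamically inefficient; MPK ≈ 0.059

The effective depreciation rate is n + δ = 0.028 + 0.051 = 0.079.
Steady-state k*: s·k^0.3 = 0.079·k gives k* = (0.4/0.079)^(1/0.7) ≈ 10.1469.
MPK = 0.3·10.1469^(-0.7) ≈ 0.0592.
MPK < n+δ = 0.079, so the economy is dynamically inefficient (over-saving).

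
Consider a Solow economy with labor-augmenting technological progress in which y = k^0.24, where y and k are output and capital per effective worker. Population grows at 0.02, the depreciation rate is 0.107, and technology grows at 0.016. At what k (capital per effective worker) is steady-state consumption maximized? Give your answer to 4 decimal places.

k_gold ≈ 1.9765

Capital per effective worker breaks even when investment replaces (n + g + δ)·k; here n + g + δ = 0.143.
Setting f'(k) = n+g+δ gives 0.24·k^(0.24−1) = 0.143, hence k_gold = (0.24/0.143)^(1/0.76) ≈ 1.9765.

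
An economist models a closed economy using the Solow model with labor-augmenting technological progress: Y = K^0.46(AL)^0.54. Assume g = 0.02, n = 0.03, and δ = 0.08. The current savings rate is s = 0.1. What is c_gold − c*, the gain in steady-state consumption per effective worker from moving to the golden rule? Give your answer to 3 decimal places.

The effective depreciation rate is n + g + δ = 0.03 + 0.02 + 0.08 = 0.13.
Current steady state (s = 0.1): k* = (0.1/0.13)^(1/0.54) ≈ 0.6152, y* = 0.6152^0.46 ≈ 0.7997, c* = (1−0.1)·0.7997 ≈ 0.7197.
At the golden rule the marginal product of capital equals n+g+δ: 0.46·k^(0.46−1) = 0.13. Solving, k_gold = (0.46/0.13)^(1/0.54) ≈ 10.3830.
y_gold = 10.3830^0.46 ≈ 2.9343, c_gold = y_gold − 0.13·k_gold ≈ 1.5845.
Gain: Δc = 1.5845 − 0.7197 ≈ 0.8648.

Δc ≈ 0.865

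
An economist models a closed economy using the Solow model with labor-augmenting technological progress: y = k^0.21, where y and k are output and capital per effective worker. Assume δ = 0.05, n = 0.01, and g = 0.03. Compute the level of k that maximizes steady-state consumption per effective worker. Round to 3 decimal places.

k_gold ≈ 2.923

The effective depreciation rate is n + g + δ = 0.01 + 0.03 + 0.05 = 0.09.
Maximizing c = f(k) − (n+g+δ)·k gives f'(k) = n+g+δ, i.e. 0.21·k^(0.21−1) = 0.09, so k_gold = (0.21/0.09)^(1/0.79) ≈ 2.9228.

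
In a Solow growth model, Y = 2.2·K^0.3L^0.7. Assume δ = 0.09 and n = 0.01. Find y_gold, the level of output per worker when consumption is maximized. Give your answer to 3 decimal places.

Capital per worker breaks even when investment replaces (n + δ)·k; here n + δ = 0.1.
Maximizing c = f(k) − (n+δ)·k gives f'(k) = n+δ, i.e. 0.3·2.2·k^(0.3−1) = 0.1, so k_gold = (0.3·2.2/0.1)^(1/0.7) ≈ 14.8176.
Output: y_gold = 2.2·k_gold^0.3 = 2.2·14.8176^0.3 ≈ 4.9392.

y_gold ≈ 4.939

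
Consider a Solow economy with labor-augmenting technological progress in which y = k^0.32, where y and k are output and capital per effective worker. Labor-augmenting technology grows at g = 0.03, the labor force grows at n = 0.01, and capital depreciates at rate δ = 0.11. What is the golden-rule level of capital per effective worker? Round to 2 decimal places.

Break-even investment rate: n + g + δ = 0.01 + 0.03 + 0.11 = 0.15.
Setting f'(k) = n+g+δ gives 0.32·k^(0.32−1) = 0.15, hence k_gold = (0.32/0.15)^(1/0.68) ≈ 3.0473.

k_gold ≈ 3.05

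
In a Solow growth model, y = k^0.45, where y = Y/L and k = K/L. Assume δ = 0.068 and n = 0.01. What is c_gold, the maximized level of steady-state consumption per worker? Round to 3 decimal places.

Break-even investment rate: n + δ = 0.01 + 0.068 = 0.078.
Setting f'(k) = n+δ gives 0.45·k^(0.45−1) = 0.078, hence k_gold = (0.45/0.078)^(1/0.55) ≈ 24.2020.
y_gold = 24.2020^0.45 ≈ 4.1950.
c_gold = y_gold − (n+δ)·k_gold = 4.1950 − 0.078·24.2020 ≈ 2.3073.

c_gold ≈ 2.307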